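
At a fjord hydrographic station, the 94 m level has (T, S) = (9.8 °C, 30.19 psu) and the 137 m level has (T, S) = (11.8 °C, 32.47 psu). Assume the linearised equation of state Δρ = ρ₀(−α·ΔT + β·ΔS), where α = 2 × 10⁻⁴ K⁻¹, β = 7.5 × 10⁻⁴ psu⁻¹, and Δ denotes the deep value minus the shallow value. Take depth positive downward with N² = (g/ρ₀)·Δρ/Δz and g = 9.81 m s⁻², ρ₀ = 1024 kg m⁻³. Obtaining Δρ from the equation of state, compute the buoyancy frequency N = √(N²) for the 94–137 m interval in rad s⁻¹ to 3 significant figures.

0.0173 rad s⁻¹

ΔT = +2.0 K, ΔS = +2.28 psu (deep − shallow).
Δρ/ρ₀ = −αΔT + βΔS = -4.00 × 10⁻⁴ + 1.71 × 10⁻³ = 1.31 × 10⁻³, so Δρ ≈ 1.341 kg m⁻³.
N² = (g/ρ₀)·Δρ/Δz = g·(Δρ/ρ₀)/Δz = 9.81 × 1.31 × 10⁻³ / 43 = 2.9886 × 10⁻⁴ s⁻².
N = √(2.9886 × 10⁻⁴) = 0.017288 rad s⁻¹ ≈ 0.0173 rad s⁻¹.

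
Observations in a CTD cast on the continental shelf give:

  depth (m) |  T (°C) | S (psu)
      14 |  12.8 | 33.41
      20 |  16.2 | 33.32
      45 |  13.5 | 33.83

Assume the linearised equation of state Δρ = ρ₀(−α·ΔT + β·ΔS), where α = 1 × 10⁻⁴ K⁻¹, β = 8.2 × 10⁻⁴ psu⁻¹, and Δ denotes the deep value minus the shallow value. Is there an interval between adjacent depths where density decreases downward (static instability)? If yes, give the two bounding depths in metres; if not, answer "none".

14–20 m

Evaluate Δρ/ρ₀ = −αΔT + βΔS across each adjacent pair:
  14–20 m: −αΔT+βΔS = −(1 × 10⁻⁴)(+3.4)+(8.2 × 10⁻⁴)(-0.09) = -4.1 × 10⁻⁴ → UNSTABLE
  20–45 m: −αΔT+βΔS = −(1 × 10⁻⁴)(-2.7)+(8.2 × 10⁻⁴)(+0.51) = 6.9 × 10⁻⁴ → stable
The 14–20 m interval has Δρ < 0: lighter water underlies denser water.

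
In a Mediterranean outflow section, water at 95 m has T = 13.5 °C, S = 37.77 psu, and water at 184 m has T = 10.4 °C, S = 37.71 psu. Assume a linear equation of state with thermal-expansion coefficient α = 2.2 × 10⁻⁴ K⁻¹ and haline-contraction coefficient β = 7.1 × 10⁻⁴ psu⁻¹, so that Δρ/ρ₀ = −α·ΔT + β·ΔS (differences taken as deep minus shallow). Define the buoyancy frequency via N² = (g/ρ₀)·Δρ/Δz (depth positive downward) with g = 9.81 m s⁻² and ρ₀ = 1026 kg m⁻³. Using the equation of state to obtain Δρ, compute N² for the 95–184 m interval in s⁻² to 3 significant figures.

7.05 × 10⁻⁵ s⁻²

ΔT = -3.1 K, ΔS = -0.06 psu (deep − shallow).
Δρ/ρ₀ = −αΔT + βΔS = 6.82 × 10⁻⁴ − 4.26 × 10⁻⁵ = 6.394 × 10⁻⁴, so Δρ ≈ 0.6560 kg m⁻³.
N² = (g/ρ₀)·Δρ/Δz = g·(Δρ/ρ₀)/Δz = 9.81 × 6.394 × 10⁻⁴ / 89 = 7.0478 × 10⁻⁵ s⁻² ≈ 7.05 × 10⁻⁵ s⁻².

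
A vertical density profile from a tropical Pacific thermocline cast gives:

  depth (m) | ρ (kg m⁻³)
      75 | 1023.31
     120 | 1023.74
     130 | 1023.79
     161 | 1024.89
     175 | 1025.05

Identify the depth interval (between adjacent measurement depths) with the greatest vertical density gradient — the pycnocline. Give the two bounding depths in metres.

130–161 m

Compute the density gradient over each adjacent pair:
  75–120 m: Δρ/Δz = 0.43/45 = 9.6 × 10⁻³ kg m⁻⁴
  120–130 m: Δρ/Δz = 0.05/10 = 5.0 × 10⁻³ kg m⁻⁴
  130–161 m: Δρ/Δz = 1.10/31 = 0.035 kg m⁻⁴
  161–175 m: Δρ/Δz = 0.16/14 = 0.011 kg m⁻⁴
The largest gradient is in the 130–161 m interval — the pycnocline.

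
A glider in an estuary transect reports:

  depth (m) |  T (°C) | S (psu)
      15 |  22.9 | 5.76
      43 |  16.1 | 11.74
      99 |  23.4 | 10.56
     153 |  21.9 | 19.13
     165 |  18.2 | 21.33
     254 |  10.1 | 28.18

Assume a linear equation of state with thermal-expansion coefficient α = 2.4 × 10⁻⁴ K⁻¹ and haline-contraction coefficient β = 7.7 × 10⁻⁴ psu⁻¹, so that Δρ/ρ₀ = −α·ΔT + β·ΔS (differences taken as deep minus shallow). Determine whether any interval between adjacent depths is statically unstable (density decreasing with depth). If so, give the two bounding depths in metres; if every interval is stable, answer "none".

43–99 m

Evaluate Δρ/ρ₀ = −αΔT + βΔS across each adjacent pair:
  15–43 m: −αΔT+βΔS = −(2.4 × 10⁻⁴)(-6.8)+(7.7 × 10⁻⁴)(+5.98) = 6.2 × 10⁻³ → stable
  43–99 m: −αΔT+βΔS = −(2.4 × 10⁻⁴)(+7.3)+(7.7 × 10⁻⁴)(-1.18) = -2.7 × 10⁻³ → UNSTABLE
  99–153 m: −αΔT+βΔS = −(2.4 × 10⁻⁴)(-1.5)+(7.7 × 10⁻⁴)(+8.57) = 7.0 × 10⁻³ → stable
  153–165 m: −αΔT+βΔS = −(2.4 × 10⁻⁴)(-3.7)+(7.7 × 10⁻⁴)(+2.20) = 2.6 × 10⁻³ → stable
  165–254 m: −αΔT+βΔS = −(2.4 × 10⁻⁴)(-8.1)+(7.7 × 10⁻⁴)(+6.85) = 7.2 × 10⁻³ → stable
The 43–99 m interval has Δρ < 0: lighter water underlies denser water.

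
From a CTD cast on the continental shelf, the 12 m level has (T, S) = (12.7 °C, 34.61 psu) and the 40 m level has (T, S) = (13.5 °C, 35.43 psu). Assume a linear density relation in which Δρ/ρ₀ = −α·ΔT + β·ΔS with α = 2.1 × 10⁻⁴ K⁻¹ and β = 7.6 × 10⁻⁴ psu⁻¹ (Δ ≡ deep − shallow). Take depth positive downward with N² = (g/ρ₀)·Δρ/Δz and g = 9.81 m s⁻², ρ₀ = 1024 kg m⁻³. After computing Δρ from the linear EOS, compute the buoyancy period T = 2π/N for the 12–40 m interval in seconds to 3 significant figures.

498 s

ΔT = +0.8 K, ΔS = +0.82 psu (deep − shallow).
Δρ/ρ₀ = −αΔT + βΔS = -1.68 × 10⁻⁴ + 6.232 × 10⁻⁴ = 4.552 × 10⁻⁴, so Δρ ≈ 0.4661 kg m⁻³.
N² = (g/ρ₀)·Δρ/Δz = g·(Δρ/ρ₀)/Δz = 9.81 × 4.552 × 10⁻⁴ / 28 = 1.5948 × 10⁻⁴ s⁻².
N = √(1.5948 × 10⁻⁴) = 0.012629 rad s⁻¹ → T = 2π/N = 497.52 s ≈ 498 s.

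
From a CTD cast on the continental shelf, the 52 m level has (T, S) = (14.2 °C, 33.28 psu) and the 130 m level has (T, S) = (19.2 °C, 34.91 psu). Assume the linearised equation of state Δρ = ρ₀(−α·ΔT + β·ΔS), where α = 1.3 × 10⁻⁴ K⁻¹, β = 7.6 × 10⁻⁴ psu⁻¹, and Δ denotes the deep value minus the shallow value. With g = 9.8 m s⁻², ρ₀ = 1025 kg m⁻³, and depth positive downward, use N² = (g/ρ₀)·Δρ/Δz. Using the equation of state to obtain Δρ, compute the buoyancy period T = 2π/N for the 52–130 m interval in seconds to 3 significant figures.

731 s

ΔT = +5.0 K, ΔS = +1.63 psu (deep − shallow).
Δρ/ρ₀ = −αΔT + βΔS = -6.50 × 10⁻⁴ + 1.2388 × 10⁻³ = 5.888 × 10⁻⁴, so Δρ ≈ 0.6035 kg m⁻³.
N² = (g/ρ₀)·Δρ/Δz = g·(Δρ/ρ₀)/Δz = 9.8 × 5.888 × 10⁻⁴ / 78 = 7.3977 × 10⁻⁵ s⁻².
N = √(7.3977 × 10⁻⁵) = 8.6010 × 10⁻³ rad s⁻¹ → T = 2π/N = 730.52 s ≈ 731 s.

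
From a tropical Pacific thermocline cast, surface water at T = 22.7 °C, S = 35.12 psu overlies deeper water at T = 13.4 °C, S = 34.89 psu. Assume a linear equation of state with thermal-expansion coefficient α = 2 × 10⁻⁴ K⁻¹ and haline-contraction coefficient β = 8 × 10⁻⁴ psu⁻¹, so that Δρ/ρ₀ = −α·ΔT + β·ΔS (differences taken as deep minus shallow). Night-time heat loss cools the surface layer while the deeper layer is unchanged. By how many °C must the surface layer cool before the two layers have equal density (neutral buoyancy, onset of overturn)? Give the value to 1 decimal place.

8.4 °C

Neutral buoyancy requires Δρ = 0, i.e. −α(T_deep − T_surf′) + β(S_deep − S_surf) = 0.
T_surf′ = T_deep − (β/α)·ΔS = 13.4 − (8 × 10⁻⁴/2 × 10⁻⁴)·(-0.23) = 14.320 °C.
Cooling required: 22.7 − (14.320) = 8.380 °C.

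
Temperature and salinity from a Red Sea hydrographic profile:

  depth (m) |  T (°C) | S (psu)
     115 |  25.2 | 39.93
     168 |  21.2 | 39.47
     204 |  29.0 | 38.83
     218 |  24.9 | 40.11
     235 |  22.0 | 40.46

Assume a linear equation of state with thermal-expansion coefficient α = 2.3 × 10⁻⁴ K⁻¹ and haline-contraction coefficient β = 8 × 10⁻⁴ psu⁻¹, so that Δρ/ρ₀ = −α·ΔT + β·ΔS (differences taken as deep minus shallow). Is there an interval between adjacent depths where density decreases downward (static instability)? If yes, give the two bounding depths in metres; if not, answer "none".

Evaluate Δρ/ρ₀ = −αΔT + βΔS across each adjacent pair:
  115–168 m: −αΔT+βΔS = −(2.3 × 10⁻⁴)(-4.0)+(8 × 10⁻⁴)(-0.46) = 5.5 × 10⁻⁴ → stable
  168–204 m: −αΔT+βΔS = −(2.3 × 10⁻⁴)(+7.8)+(8 × 10⁻⁴)(-0.64) = -2.3 × 10⁻³ → UNSTABLE
  204–218 m: −αΔT+βΔS = −(2.3 × 10⁻⁴)(-4.1)+(8 × 10⁻⁴)(+1.28) = 2.0 × 10⁻³ → stable
  218–235 m: −αΔT+βΔS = −(2.3 × 10⁻⁴)(-2.9)+(8 × 10⁻⁴)(+0.35) = 9.5 × 10⁻⁴ → stable
The 168–204 m interval has Δρ < 0: lighter water underlies denser water.

168–204 m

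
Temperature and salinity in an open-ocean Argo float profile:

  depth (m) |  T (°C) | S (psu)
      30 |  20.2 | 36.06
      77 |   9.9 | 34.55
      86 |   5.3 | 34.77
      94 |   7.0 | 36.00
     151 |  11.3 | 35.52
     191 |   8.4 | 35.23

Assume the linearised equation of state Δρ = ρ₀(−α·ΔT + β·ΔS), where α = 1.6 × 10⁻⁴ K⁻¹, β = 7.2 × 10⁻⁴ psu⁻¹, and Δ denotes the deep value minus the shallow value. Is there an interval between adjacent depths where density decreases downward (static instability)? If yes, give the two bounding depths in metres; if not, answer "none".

Evaluate Δρ/ρ₀ = −αΔT + βΔS across each adjacent pair:
  30–77 m: −αΔT+βΔS = −(1.6 × 10⁻⁴)(-10.3)+(7.2 × 10⁻⁴)(-1.51) = 5.6 × 10⁻⁴ → stable
  77–86 m: −αΔT+βΔS = −(1.6 × 10⁻⁴)(-4.6)+(7.2 × 10⁻⁴)(+0.22) = 8.9 × 10⁻⁴ → stable
  86–94 m: −αΔT+βΔS = −(1.6 × 10⁻⁴)(+1.7)+(7.2 × 10⁻⁴)(+1.23) = 6.1 × 10⁻⁴ → stable
  94–151 m: −αΔT+βΔS = −(1.6 × 10⁻⁴)(+4.3)+(7.2 × 10⁻⁴)(-0.48) = -1.0 × 10⁻³ → UNSTABLE
  151–191 m: −αΔT+βΔS = −(1.6 × 10⁻⁴)(-2.9)+(7.2 × 10⁻⁴)(-0.29) = 2.6 × 10⁻⁴ → stable
The 94–151 m interval has Δρ < 0: lighter water underlies denser water.

94–151 m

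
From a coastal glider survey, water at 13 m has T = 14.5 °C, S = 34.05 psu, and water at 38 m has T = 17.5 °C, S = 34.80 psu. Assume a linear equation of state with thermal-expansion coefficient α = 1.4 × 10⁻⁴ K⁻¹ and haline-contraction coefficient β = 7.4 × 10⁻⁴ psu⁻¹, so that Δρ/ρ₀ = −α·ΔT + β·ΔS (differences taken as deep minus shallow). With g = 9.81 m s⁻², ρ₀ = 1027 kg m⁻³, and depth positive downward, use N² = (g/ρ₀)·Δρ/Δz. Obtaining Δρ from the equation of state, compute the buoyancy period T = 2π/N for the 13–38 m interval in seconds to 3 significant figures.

863 s

ΔT = +3.0 K, ΔS = +0.75 psu (deep − shallow).
Δρ/ρ₀ = −αΔT + βΔS = -4.20 × 10⁻⁴ + 5.55 × 10⁻⁴ = 1.35 × 10⁻⁴, so Δρ ≈ 0.1386 kg m⁻³.
N² = (g/ρ₀)·Δρ/Δz = g·(Δρ/ρ₀)/Δz = 9.81 × 1.35 × 10⁻⁴ / 25 = 5.2974 × 10⁻⁵ s⁻².
N = √(5.2974 × 10⁻⁵) = 7.2783 × 10⁻³ rad s⁻¹ → T = 2π/N = 863.28 s ≈ 863 s.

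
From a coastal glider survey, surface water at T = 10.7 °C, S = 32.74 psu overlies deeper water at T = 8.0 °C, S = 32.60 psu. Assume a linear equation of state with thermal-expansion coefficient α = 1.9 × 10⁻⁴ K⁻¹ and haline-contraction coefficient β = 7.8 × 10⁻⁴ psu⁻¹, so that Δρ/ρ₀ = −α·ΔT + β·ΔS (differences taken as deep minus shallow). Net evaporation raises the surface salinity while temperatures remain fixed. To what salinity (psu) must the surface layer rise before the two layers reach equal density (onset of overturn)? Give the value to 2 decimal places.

Neutral buoyancy requires −α(T_deep − T_surf) + β(S_deep − S_surf′) = 0.
S_surf′ = S_deep − (α/β)·ΔT = 32.60 − (1.9 × 10⁻⁴/7.8 × 10⁻⁴)·(-2.7) = 33.2577 psu.
Increase required: 33.2577 − 32.74 = 0.5177 psu.

33.26 psu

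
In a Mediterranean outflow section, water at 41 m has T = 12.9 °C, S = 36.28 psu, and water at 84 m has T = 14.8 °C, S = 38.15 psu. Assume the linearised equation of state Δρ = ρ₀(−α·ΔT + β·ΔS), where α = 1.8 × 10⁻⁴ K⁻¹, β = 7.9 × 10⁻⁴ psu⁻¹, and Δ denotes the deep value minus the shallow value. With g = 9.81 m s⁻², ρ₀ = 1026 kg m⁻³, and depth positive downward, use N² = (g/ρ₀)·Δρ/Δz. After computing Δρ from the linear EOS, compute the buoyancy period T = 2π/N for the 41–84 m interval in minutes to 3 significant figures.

ΔT = +1.9 K, ΔS = +1.87 psu (deep − shallow).
Δρ/ρ₀ = −αΔT + βΔS = -3.42 × 10⁻⁴ + 1.4773 × 10⁻³ = 1.1353 × 10⁻³, so Δρ ≈ 1.165 kg m⁻³.
N² = (g/ρ₀)·Δρ/Δz = g·(Δρ/ρ₀)/Δz = 9.81 × 1.1353 × 10⁻³ / 43 = 2.5901 × 10⁻⁴ s⁻².
N = √(2.5901 × 10⁻⁴) = 0.016094 rad s⁻¹ → T = 2π/N = 390.41 s = 6.5068 min ≈ 6.51 min.

6.51 min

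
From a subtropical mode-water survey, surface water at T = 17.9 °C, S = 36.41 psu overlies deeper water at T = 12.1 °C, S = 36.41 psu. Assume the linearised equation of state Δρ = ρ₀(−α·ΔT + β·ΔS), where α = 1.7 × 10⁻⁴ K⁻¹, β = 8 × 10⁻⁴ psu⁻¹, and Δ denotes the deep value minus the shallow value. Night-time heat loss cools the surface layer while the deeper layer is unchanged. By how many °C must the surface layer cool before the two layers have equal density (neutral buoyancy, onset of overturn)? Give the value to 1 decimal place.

Neutral buoyancy requires Δρ = 0, i.e. −α(T_deep − T_surf′) + β(S_deep − S_surf) = 0.
T_surf′ = T_deep − (β/α)·ΔS = 12.1 − (8 × 10⁻⁴/1.7 × 10⁻⁴)·(+0.00) = 12.100 °C.
Cooling required: 17.9 − (12.100) = 5.800 °C.

5.8 °C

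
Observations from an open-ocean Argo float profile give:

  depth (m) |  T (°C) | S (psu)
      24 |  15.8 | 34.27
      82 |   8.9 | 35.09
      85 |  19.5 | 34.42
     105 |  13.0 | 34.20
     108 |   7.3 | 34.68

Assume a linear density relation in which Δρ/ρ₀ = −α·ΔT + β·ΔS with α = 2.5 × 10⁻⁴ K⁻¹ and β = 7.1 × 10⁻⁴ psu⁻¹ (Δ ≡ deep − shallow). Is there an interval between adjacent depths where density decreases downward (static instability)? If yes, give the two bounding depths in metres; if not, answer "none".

Evaluate Δρ/ρ₀ = −αΔT + βΔS across each adjacent pair:
  24–82 m: −αΔT+βΔS = −(2.5 × 10⁻⁴)(-6.9)+(7.1 × 10⁻⁴)(+0.82) = 2.3 × 10⁻³ → stable
  82–85 m: −αΔT+βΔS = −(2.5 × 10⁻⁴)(+10.6)+(7.1 × 10⁻⁴)(-0.67) = -3.1 × 10⁻³ → UNSTABLE
  85–105 m: −αΔT+βΔS = −(2.5 × 10⁻⁴)(-6.5)+(7.1 × 10⁻⁴)(-0.22) = 1.5 × 10⁻³ → stable
  105–108 m: −αΔT+βΔS = −(2.5 × 10⁻⁴)(-5.7)+(7.1 × 10⁻⁴)(+0.48) = 1.8 × 10⁻³ → stable
The 82–85 m interval has Δρ < 0: lighter water underlies denser water.

82–85 m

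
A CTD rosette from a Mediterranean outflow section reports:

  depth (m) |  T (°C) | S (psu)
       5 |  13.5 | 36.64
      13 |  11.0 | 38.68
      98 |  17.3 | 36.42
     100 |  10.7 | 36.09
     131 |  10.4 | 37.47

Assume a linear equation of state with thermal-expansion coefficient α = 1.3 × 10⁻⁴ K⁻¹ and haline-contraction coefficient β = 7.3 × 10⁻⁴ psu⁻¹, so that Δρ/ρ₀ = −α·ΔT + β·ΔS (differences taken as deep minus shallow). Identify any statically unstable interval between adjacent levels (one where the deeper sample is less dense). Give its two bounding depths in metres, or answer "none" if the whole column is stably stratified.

13–98 m

Evaluate Δρ/ρ₀ = −αΔT + βΔS across each adjacent pair:
  5–13 m: −αΔT+βΔS = −(1.3 × 10⁻⁴)(-2.5)+(7.3 × 10⁻⁴)(+2.04) = 1.8 × 10⁻³ → stable
  13–98 m: −αΔT+βΔS = −(1.3 × 10⁻⁴)(+6.3)+(7.3 × 10⁻⁴)(-2.26) = -2.5 × 10⁻³ → UNSTABLE
  98–100 m: −αΔT+βΔS = −(1.3 × 10⁻⁴)(-6.6)+(7.3 × 10⁻⁴)(-0.33) = 6.2 × 10⁻⁴ → stable
  100–131 m: −αΔT+βΔS = −(1.3 × 10⁻⁴)(-0.3)+(7.3 × 10⁻⁴)(+1.38) = 1.0 × 10⁻³ → stable
The 13–98 m interval has Δρ < 0: lighter water underlies denser water.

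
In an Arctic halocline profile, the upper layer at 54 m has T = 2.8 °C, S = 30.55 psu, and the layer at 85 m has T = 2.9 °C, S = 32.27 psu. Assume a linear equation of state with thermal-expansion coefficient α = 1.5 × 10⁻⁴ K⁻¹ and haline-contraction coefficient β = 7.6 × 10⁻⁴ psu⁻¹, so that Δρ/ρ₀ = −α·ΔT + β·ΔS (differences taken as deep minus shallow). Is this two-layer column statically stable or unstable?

stable

ΔT = 2.9 − 2.8 = +0.1 K and ΔS = 32.27 − 30.55 = +1.72 psu (deep − shallow).
−αΔT = -1.50 × 10⁻⁵; βΔS = 1.3072 × 10⁻³; sum Δρ/ρ₀ = 1.2922 × 10⁻³.
Δρ/ρ₀ > 0, so Δρ > 0: deeper water is denser → statically stable.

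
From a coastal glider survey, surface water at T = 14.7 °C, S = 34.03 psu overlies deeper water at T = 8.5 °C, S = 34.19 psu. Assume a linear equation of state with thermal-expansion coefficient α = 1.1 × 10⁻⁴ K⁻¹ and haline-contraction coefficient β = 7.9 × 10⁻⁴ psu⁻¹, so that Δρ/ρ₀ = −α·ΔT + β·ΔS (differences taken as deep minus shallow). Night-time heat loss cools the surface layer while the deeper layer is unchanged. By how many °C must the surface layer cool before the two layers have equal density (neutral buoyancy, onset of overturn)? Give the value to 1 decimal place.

7.3 °C

Neutral buoyancy requires Δρ = 0, i.e. −α(T_deep − T_surf′) + β(S_deep − S_surf) = 0.
T_surf′ = T_deep − (β/α)·ΔS = 8.5 − (7.9 × 10⁻⁴/1.1 × 10⁻⁴)·(+0.16) = 7.351 °C.
Cooling required: 14.7 − (7.351) = 7.349 °C.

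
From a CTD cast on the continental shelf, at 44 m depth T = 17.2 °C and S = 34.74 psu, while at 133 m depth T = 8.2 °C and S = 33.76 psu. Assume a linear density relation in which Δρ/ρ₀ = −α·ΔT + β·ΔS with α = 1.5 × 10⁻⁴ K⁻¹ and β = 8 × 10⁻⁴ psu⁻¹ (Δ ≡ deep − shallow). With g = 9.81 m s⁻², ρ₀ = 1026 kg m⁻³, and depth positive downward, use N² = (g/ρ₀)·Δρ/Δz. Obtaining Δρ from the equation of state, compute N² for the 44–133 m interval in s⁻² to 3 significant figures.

ΔT = -9.0 K, ΔS = -0.98 psu (deep − shallow).
Δρ/ρ₀ = −αΔT + βΔS = 1.35 × 10⁻³ − 7.84 × 10⁻⁴ = 5.66 × 10⁻⁴, so Δρ ≈ 0.5807 kg m⁻³.
N² = (g/ρ₀)·Δρ/Δz = g·(Δρ/ρ₀)/Δz = 9.81 × 5.66 × 10⁻⁴ / 89 = 6.2387 × 10⁻⁵ s⁻² ≈ 6.24 × 10⁻⁵ s⁻².

6.24 × 10⁻⁵ s⁻²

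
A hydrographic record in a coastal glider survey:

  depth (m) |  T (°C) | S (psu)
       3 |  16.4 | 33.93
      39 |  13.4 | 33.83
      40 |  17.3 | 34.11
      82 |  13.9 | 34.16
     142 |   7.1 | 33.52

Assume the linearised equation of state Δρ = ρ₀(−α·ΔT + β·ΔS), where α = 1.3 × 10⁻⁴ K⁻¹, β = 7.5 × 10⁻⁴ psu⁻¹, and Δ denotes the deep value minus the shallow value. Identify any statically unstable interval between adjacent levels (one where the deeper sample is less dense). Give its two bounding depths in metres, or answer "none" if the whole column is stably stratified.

39–40 m

Evaluate Δρ/ρ₀ = −αΔT + βΔS across each adjacent pair:
  3–39 m: −αΔT+βΔS = −(1.3 × 10⁻⁴)(-3.0)+(7.5 × 10⁻⁴)(-0.10) = 3.1 × 10⁻⁴ → stable
  39–40 m: −αΔT+βΔS = −(1.3 × 10⁻⁴)(+3.9)+(7.5 × 10⁻⁴)(+0.28) = -3.0 × 10⁻⁴ → UNSTABLE
  40–82 m: −αΔT+βΔS = −(1.3 × 10⁻⁴)(-3.4)+(7.5 × 10⁻⁴)(+0.05) = 4.8 × 10⁻⁴ → stable
  82–142 m: −αΔT+βΔS = −(1.3 × 10⁻⁴)(-6.8)+(7.5 × 10⁻⁴)(-0.64) = 4.0 × 10⁻⁴ → stable
The 39–40 m interval has Δρ < 0: lighter water underlies denser water.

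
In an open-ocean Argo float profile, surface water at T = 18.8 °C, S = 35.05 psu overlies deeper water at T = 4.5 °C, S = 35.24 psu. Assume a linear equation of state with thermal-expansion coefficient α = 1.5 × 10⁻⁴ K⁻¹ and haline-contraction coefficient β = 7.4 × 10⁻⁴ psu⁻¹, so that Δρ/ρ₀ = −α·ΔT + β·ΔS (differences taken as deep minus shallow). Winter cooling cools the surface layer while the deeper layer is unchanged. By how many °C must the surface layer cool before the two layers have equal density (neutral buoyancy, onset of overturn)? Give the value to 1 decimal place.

15.2 °C

Neutral buoyancy requires Δρ = 0, i.e. −α(T_deep − T_surf′) + β(S_deep − S_surf) = 0.
T_surf′ = T_deep − (β/α)·ΔS = 4.5 − (7.4 × 10⁻⁴/1.5 × 10⁻⁴)·(+0.19) = 3.563 °C.
Cooling required: 18.8 − (3.563) = 15.237 °C.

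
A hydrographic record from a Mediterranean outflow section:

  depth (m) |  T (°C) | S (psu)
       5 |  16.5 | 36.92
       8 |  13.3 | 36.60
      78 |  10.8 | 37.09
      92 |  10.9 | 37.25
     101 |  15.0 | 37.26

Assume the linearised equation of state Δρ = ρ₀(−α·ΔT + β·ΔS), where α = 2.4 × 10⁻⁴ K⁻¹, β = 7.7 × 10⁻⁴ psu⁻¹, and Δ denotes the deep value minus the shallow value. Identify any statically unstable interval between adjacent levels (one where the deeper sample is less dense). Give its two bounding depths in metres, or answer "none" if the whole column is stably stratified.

92–101 m

Evaluate Δρ/ρ₀ = −αΔT + βΔS across each adjacent pair:
  5–8 m: −αΔT+βΔS = −(2.4 × 10⁻⁴)(-3.2)+(7.7 × 10⁻⁴)(-0.32) = 5.2 × 10⁻⁴ → stable
  8–78 m: −αΔT+βΔS = −(2.4 × 10⁻⁴)(-2.5)+(7.7 × 10⁻⁴)(+0.49) = 9.8 × 10⁻⁴ → stable
  78–92 m: −αΔT+βΔS = −(2.4 × 10⁻⁴)(+0.1)+(7.7 × 10⁻⁴)(+0.16) = 9.9 × 10⁻⁵ → stable
  92–101 m: −αΔT+βΔS = −(2.4 × 10⁻⁴)(+4.1)+(7.7 × 10⁻⁴)(+0.01) = -9.8 × 10⁻⁴ → UNSTABLE
The 92–101 m interval has Δρ < 0: lighter water underlies denser water.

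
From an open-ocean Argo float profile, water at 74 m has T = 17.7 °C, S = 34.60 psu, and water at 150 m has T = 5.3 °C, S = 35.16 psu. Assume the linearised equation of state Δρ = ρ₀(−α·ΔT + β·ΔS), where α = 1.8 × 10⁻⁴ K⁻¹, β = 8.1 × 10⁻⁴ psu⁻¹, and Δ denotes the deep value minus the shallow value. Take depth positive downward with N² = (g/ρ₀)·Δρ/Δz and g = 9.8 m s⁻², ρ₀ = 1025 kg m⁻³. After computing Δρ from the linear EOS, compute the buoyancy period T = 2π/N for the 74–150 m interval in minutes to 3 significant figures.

5.63 min

ΔT = -12.4 K, ΔS = +0.56 psu (deep − shallow).
Δρ/ρ₀ = −αΔT + βΔS = 2.232 × 10⁻³ + 4.536 × 10⁻⁴ = 2.6856 × 10⁻³, so Δρ ≈ 2.753 kg m⁻³.
N² = (g/ρ₀)·Δρ/Δz = g·(Δρ/ρ₀)/Δz = 9.8 × 2.6856 × 10⁻³ / 76 = 3.4630 × 10⁻⁴ s⁻².
N = √(3.4630 × 10⁻⁴) = 0.018609 rad s⁻¹ → T = 2π/N = 337.64 s = 5.6273 min ≈ 5.63 min.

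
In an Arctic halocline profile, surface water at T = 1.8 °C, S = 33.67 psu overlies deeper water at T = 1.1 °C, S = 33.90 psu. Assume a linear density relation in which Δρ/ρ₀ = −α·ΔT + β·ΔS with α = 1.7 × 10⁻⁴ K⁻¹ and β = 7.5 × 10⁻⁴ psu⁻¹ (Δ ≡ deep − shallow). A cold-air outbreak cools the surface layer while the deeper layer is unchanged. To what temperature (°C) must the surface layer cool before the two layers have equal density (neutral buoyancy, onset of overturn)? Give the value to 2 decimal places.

0.09 °C

Neutral buoyancy requires Δρ = 0, i.e. −α(T_deep − T_surf′) + β(S_deep − S_surf) = 0.
T_surf′ = T_deep − (β/α)·ΔS = 1.1 − (7.5 × 10⁻⁴/1.7 × 10⁻⁴)·(+0.23) = 0.0853 °C.
Cooling required: 1.8 − (0.0853) = 1.7147 °C.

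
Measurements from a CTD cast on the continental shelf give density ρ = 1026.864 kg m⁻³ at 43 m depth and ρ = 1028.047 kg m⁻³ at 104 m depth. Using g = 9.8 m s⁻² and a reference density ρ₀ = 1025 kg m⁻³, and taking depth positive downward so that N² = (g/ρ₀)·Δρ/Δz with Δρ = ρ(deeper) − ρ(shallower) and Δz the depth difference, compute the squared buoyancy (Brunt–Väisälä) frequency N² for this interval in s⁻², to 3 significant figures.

1.85 × 10⁻⁴ s⁻²

Δρ = 1028.047 − 1026.864 = 1.183 kg m⁻³ over Δz = 104 − 43 = 61 m.
N² = (9.8/1025) × (1.183/61) = 1.8542 × 10⁻⁴ s⁻² ≈ 1.85 × 10⁻⁴ s⁻².
A positive N² confirms static stability across the interval.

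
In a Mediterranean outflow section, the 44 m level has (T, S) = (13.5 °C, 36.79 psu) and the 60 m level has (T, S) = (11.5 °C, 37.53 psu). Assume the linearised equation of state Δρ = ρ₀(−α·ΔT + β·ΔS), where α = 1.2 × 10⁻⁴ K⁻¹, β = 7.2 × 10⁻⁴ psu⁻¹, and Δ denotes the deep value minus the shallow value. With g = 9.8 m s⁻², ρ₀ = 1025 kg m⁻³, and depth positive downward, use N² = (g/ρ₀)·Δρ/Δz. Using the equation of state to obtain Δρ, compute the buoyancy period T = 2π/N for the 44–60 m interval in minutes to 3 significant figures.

4.81 min

ΔT = -2.0 K, ΔS = +0.74 psu (deep − shallow).
Δρ/ρ₀ = −αΔT + βΔS = 2.40 × 10⁻⁴ + 5.328 × 10⁻⁴ = 7.728 × 10⁻⁴, so Δρ ≈ 0.7921 kg m⁻³.
N² = (g/ρ₀)·Δρ/Δz = g·(Δρ/ρ₀)/Δz = 9.8 × 7.728 × 10⁻⁴ / 16 = 4.7334 × 10⁻⁴ s⁻².
N = √(4.7334 × 10⁻⁴) = 0.021756 rad s⁻¹ → T = 2π/N = 288.80 s = 4.8133 min ≈ 4.81 min.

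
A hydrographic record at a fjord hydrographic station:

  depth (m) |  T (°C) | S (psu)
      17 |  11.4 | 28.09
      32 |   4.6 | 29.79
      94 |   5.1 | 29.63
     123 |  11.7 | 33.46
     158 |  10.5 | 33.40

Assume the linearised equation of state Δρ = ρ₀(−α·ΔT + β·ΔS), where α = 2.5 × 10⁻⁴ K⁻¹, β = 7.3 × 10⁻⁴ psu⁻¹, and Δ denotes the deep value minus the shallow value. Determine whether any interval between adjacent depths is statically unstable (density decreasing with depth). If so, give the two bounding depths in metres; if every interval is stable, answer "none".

32–94 m

Evaluate Δρ/ρ₀ = −αΔT + βΔS across each adjacent pair:
  17–32 m: −αΔT+βΔS = −(2.5 × 10⁻⁴)(-6.8)+(7.3 × 10⁻⁴)(+1.70) = 2.9 × 10⁻³ → stable
  32–94 m: −αΔT+βΔS = −(2.5 × 10⁻⁴)(+0.5)+(7.3 × 10⁻⁴)(-0.16) = -2.4 × 10⁻⁴ → UNSTABLE
  94–123 m: −αΔT+βΔS = −(2.5 × 10⁻⁴)(+6.6)+(7.3 × 10⁻⁴)(+3.83) = 1.1 × 10⁻³ → stable
  123–158 m: −αΔT+βΔS = −(2.5 × 10⁻⁴)(-1.2)+(7.3 × 10⁻⁴)(-0.06) = 2.6 × 10⁻⁴ → stable
The 32–94 m interval has Δρ < 0: lighter water underlies denser water.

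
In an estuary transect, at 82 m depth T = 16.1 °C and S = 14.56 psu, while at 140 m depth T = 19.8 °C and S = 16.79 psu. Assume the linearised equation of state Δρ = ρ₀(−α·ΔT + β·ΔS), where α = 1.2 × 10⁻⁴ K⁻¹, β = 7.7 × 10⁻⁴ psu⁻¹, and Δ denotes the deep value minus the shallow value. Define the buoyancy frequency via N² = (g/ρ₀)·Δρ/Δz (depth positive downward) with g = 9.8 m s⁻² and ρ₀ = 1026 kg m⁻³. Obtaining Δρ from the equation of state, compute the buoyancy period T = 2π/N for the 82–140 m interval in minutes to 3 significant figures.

ΔT = +3.7 K, ΔS = +2.23 psu (deep − shallow).
Δρ/ρ₀ = −αΔT + βΔS = -4.44 × 10⁻⁴ + 1.7171 × 10⁻³ = 1.2731 × 10⁻³, so Δρ ≈ 1.306 kg m⁻³.
N² = (g/ρ₀)·Δρ/Δz = g·(Δρ/ρ₀)/Δz = 9.8 × 1.2731 × 10⁻³ / 58 = 2.1511 × 10⁻⁴ s⁻².
N = √(2.1511 × 10⁻⁴) = 0.014667 rad s⁻¹ → T = 2π/N = 428.39 s = 7.1398 min ≈ 7.14 min.

7.14 min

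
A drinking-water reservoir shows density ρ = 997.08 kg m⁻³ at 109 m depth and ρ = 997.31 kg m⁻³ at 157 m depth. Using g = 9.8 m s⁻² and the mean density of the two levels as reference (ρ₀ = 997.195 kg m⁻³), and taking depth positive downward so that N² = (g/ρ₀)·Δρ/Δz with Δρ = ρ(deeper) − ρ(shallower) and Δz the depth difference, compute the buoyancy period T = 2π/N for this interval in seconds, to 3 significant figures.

Δρ = 997.31 − 997.08 = 0.23 kg m⁻³ over Δz = 157 − 109 = 48 m.
N² = (9.8/997.195) × (0.23/48) = 4.7090 × 10⁻⁵ s⁻².
N = √(4.7090 × 10⁻⁵) = 6.8622 × 10⁻³ rad s⁻¹, so T = 2π/N = 915.62 s ≈ 916 s.

916 s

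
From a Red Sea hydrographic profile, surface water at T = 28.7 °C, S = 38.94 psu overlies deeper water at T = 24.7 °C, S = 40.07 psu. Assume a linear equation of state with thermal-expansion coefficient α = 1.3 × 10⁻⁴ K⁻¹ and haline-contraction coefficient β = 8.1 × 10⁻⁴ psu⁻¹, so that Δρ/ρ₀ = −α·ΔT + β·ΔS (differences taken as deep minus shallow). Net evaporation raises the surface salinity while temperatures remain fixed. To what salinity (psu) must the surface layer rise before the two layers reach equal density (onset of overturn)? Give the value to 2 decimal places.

40.71 psu

Neutral buoyancy requires −α(T_deep − T_surf) + β(S_deep − S_surf′) = 0.
S_surf′ = S_deep − (α/β)·ΔT = 40.07 − (1.3 × 10⁻⁴/8.1 × 10⁻⁴)·(-4.0) = 40.7120 psu.
Increase required: 40.7120 − 38.94 = 1.7720 psu.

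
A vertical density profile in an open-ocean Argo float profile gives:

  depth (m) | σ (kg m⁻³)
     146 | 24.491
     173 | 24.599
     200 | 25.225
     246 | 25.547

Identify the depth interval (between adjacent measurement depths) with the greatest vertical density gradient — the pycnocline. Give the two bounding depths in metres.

173–200 m

Compute the density gradient over each adjacent pair:
  146–173 m: Δρ/Δz = 0.108/27 = 4.0 × 10⁻³ kg m⁻⁴
  173–200 m: Δρ/Δz = 0.626/27 = 0.023 kg m⁻⁴
  200–246 m: Δρ/Δz = 0.322/46 = 7.0 × 10⁻³ kg m⁻⁴
The largest gradient is in the 173–200 m interval — the pycnocline.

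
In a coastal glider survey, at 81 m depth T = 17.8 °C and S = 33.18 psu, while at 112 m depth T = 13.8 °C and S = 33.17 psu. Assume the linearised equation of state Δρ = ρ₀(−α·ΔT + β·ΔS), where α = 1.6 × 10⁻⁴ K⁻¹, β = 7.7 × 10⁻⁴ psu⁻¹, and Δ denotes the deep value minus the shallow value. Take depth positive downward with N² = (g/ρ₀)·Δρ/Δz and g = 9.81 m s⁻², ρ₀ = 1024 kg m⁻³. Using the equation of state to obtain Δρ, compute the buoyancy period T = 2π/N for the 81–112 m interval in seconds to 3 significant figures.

ΔT = -4.0 K, ΔS = -0.01 psu (deep − shallow).
Δρ/ρ₀ = −αΔT + βΔS = 6.40 × 10⁻⁴ − 7.70 × 10⁻⁶ = 6.323 × 10⁻⁴, so Δρ ≈ 0.6475 kg m⁻³.
N² = (g/ρ₀)·Δρ/Δz = g·(Δρ/ρ₀)/Δz = 9.81 × 6.323 × 10⁻⁴ / 31 = 2.0009 × 10⁻⁴ s⁻².
N = √(2.0009 × 10⁻⁴) = 0.014145 rad s⁻¹ → T = 2π/N = 444.20 s ≈ 444 s.

444 s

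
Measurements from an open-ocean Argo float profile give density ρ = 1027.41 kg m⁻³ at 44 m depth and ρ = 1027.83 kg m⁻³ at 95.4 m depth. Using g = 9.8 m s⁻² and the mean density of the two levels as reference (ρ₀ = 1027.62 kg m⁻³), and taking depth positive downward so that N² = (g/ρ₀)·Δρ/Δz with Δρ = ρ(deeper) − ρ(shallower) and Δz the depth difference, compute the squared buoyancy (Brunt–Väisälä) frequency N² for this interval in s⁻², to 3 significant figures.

7.79 × 10⁻⁵ s⁻²

Δρ = 1027.83 − 1027.41 = 0.42 kg m⁻³ over Δz = 95.4 − 44 = 51.4 m.
N² = (9.8/1027.62) × (0.42/51.4) = 7.7926 × 10⁻⁵ s⁻² ≈ 7.79 × 10⁻⁵ s⁻².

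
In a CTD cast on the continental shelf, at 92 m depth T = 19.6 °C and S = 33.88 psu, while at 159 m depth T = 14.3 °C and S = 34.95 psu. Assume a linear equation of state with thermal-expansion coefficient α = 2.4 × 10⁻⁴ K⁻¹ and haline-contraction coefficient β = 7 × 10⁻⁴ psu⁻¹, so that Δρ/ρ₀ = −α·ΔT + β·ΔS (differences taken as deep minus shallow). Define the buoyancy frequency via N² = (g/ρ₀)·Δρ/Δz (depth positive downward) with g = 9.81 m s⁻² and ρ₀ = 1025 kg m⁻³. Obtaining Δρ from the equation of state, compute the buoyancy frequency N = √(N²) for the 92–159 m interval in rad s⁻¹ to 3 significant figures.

ΔT = -5.3 K, ΔS = +1.07 psu (deep − shallow).
Δρ/ρ₀ = −αΔT + βΔS = 1.272 × 10⁻³ + 7.49 × 10⁻⁴ = 2.021 × 10⁻³, so Δρ ≈ 2.072 kg m⁻³.
N² = (g/ρ₀)·Δρ/Δz = g·(Δρ/ρ₀)/Δz = 9.81 × 2.021 × 10⁻³ / 67 = 2.9591 × 10⁻⁴ s⁻².
N = √(2.9591 × 10⁻⁴) = 0.017202 rad s⁻¹ ≈ 0.0172 rad s⁻¹.

0.0172 rad s⁻¹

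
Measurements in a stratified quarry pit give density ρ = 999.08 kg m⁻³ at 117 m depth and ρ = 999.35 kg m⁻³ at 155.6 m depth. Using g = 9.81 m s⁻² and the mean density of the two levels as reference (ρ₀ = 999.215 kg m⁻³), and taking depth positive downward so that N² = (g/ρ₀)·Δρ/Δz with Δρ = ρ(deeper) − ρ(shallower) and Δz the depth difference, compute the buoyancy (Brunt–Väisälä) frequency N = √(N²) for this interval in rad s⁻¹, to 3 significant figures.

Δρ = 999.35 − 999.08 = 0.27 kg m⁻³ over Δz = 155.6 − 117 = 38.6 m.
N² = (9.81/999.215) × (0.27/38.6) = 6.8673 × 10⁻⁵ s⁻².
N = √(6.8673 × 10⁻⁵) = 8.2869 × 10⁻³ rad s⁻¹ ≈ 8.29 × 10⁻³ rad s⁻¹.
A positive N² confirms static stability across the interval.

8.29 × 10⁻³ rad s⁻¹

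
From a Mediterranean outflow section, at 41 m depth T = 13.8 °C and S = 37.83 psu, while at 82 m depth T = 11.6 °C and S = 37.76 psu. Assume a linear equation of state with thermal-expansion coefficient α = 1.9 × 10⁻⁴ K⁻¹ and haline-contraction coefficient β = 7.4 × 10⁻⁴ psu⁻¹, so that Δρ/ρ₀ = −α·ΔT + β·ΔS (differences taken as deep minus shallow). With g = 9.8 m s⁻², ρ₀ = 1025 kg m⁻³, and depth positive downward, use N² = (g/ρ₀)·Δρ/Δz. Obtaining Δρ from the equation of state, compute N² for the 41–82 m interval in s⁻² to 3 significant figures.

ΔT = -2.2 K, ΔS = -0.07 psu (deep − shallow).
Δρ/ρ₀ = −αΔT + βΔS = 4.18 × 10⁻⁴ − 5.18 × 10⁻⁵ = 3.662 × 10⁻⁴, so Δρ ≈ 0.3754 kg m⁻³.
N² = (g/ρ₀)·Δρ/Δz = g·(Δρ/ρ₀)/Δz = 9.8 × 3.662 × 10⁻⁴ / 41 = 8.7531 × 10⁻⁵ s⁻² ≈ 8.75 × 10⁻⁵ s⁻².

8.75 × 10⁻⁵ s⁻²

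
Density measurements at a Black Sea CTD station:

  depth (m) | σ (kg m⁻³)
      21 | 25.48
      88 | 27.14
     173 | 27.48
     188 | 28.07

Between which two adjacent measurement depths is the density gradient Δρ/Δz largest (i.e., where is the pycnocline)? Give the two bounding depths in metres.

Compute the density gradient over each adjacent pair:
  21–88 m: Δρ/Δz = 1.66/67 = 0.025 kg m⁻⁴
  88–173 m: Δρ/Δz = 0.34/85 = 4.0 × 10⁻³ kg m⁻⁴
  173–188 m: Δρ/Δz = 0.59/15 = 0.039 kg m⁻⁴
The largest gradient is in the 173–188 m interval — the pycnocline.

173–188 m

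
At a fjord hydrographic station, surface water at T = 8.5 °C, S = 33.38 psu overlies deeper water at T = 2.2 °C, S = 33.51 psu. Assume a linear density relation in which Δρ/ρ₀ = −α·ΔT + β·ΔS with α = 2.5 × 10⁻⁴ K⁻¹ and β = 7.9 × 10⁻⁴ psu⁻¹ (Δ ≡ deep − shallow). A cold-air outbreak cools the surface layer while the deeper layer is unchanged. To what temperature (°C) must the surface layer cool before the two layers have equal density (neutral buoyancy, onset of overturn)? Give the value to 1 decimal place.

Neutral buoyancy requires Δρ = 0, i.e. −α(T_deep − T_surf′) + β(S_deep − S_surf) = 0.
T_surf′ = T_deep − (β/α)·ΔS = 2.2 − (7.9 × 10⁻⁴/2.5 × 10⁻⁴)·(+0.13) = 1.789 °C.
Cooling required: 8.5 − (1.789) = 6.711 °C.

1.8 °C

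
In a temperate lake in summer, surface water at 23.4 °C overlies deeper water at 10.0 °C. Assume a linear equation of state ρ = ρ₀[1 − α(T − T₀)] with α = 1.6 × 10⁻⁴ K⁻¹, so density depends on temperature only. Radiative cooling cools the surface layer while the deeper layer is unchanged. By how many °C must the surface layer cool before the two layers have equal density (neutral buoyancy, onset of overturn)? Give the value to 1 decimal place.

13.4 °C

With temperature the only control, equal density requires T_surf′ = T_deep.
T_surf′ = 10.0 °C.
Cooling required: 23.4 − 10.0 = 13.4 °C.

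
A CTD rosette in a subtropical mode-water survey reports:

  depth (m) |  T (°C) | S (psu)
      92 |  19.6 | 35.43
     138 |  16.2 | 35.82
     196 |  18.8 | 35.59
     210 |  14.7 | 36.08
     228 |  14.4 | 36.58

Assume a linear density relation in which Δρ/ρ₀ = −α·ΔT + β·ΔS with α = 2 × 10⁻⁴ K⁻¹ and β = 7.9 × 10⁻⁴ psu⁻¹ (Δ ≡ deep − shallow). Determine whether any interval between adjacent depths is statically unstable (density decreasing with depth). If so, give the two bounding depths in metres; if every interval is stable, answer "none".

Evaluate Δρ/ρ₀ = −αΔT + βΔS across each adjacent pair:
  92–138 m: −αΔT+βΔS = −(2 × 10⁻⁴)(-3.4)+(7.9 × 10⁻⁴)(+0.39) = 9.9 × 10⁻⁴ → stable
  138–196 m: −αΔT+βΔS = −(2 × 10⁻⁴)(+2.6)+(7.9 × 10⁻⁴)(-0.23) = -7.0 × 10⁻⁴ → UNSTABLE
  196–210 m: −αΔT+βΔS = −(2 × 10⁻⁴)(-4.1)+(7.9 × 10⁻⁴)(+0.49) = 1.2 × 10⁻³ → stable
  210–228 m: −αΔT+βΔS = −(2 × 10⁻⁴)(-0.3)+(7.9 × 10⁻⁴)(+0.50) = 4.6 × 10⁻⁴ → stable
The 138–196 m interval has Δρ < 0: lighter water underlies denser water.

138–196 m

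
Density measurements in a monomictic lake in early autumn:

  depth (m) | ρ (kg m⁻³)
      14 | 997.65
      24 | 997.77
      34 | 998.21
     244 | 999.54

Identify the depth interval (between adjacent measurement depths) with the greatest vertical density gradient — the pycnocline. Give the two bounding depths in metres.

24–34 m

Compute the density gradient over each adjacent pair:
  14–24 m: Δρ/Δz = 0.12/10 = 0.012 kg m⁻⁴
  24–34 m: Δρ/Δz = 0.44/10 = 0.044 kg m⁻⁴
  34–244 m: Δρ/Δz = 1.33/210 = 6.3 × 10⁻³ kg m⁻⁴
The largest gradient is in the 24–34 m interval — the pycnocline.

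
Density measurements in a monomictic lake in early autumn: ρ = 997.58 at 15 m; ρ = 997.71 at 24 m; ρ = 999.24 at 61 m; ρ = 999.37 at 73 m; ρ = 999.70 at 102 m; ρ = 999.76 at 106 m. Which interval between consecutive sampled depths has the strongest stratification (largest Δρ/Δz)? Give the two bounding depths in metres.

Compute the density gradient over each adjacent pair:
  15–24 m: Δρ/Δz = 0.13/9 = 0.014 kg m⁻⁴
  24–61 m: Δρ/Δz = 1.53/37 = 0.041 kg m⁻⁴
  61–73 m: Δρ/Δz = 0.13/12 = 0.011 kg m⁻⁴
  73–102 m: Δρ/Δz = 0.33/29 = 0.011 kg m⁻⁴
  102–106 m: Δρ/Δz = 0.06/4 = 0.015 kg m⁻⁴
The largest gradient is in the 24–61 m interval — the pycnocline.

24–61 m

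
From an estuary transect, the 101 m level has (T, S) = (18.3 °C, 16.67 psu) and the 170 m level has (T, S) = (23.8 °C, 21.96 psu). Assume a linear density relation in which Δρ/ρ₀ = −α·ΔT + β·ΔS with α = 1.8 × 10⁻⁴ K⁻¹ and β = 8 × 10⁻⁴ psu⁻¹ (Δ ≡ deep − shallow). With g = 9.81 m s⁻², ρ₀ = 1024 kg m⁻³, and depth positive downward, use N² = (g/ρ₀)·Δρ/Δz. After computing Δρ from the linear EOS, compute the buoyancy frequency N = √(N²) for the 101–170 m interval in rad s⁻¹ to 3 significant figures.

0.0215 rad s⁻¹

ΔT = +5.5 K, ΔS = +5.29 psu (deep − shallow).
Δρ/ρ₀ = −αΔT + βΔS = -9.90 × 10⁻⁴ + 4.232 × 10⁻³ = 3.242 × 10⁻³, so Δρ ≈ 3.320 kg m⁻³.
N² = (g/ρ₀)·Δρ/Δz = g·(Δρ/ρ₀)/Δz = 9.81 × 3.242 × 10⁻³ / 69 = 4.6093 × 10⁻⁴ s⁻².
N = √(4.6093 × 10⁻⁴) = 0.021469 rad s⁻¹ ≈ 0.0215 rad s⁻¹.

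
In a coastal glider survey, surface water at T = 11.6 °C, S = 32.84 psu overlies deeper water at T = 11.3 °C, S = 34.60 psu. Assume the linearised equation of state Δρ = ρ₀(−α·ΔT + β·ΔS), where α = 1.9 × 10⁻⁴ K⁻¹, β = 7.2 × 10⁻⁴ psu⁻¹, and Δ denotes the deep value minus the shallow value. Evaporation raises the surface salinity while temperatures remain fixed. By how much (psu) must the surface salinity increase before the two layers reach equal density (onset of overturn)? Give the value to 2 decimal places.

Neutral buoyancy requires −α(T_deep − T_surf) + β(S_deep − S_surf′) = 0.
S_surf′ = S_deep − (α/β)·ΔT = 34.60 − (1.9 × 10⁻⁴/7.2 × 10⁻⁴)·(-0.3) = 34.6792 psu.
Increase required: 34.6792 − 32.84 = 1.8392 psu.

1.84 psu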